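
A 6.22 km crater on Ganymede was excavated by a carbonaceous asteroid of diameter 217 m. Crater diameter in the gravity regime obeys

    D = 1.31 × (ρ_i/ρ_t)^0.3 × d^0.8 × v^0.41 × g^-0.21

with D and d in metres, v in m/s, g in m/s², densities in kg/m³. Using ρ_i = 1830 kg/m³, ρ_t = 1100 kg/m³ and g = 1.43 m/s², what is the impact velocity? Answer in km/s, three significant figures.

Rearranging for v: v = [D / (1.31 · (1830/1100)^0.3 · 217^0.8 · 1.43^-0.21)]^(1/0.41).
D = 6220 m.
(1830/1100)^0.3 = 1.165
217^0.8 = 73.99
1.43^-0.21 = 0.9276
Denominator = 1.31 × 1.165 × 73.99 × 0.9276 = 104.7
D / 104.7 = 6220 / 104.7 = 59.41
v = 59.41^(1/0.41) = 59.41^2.439 = 21205 m/s

v ≈ 21.2 km/s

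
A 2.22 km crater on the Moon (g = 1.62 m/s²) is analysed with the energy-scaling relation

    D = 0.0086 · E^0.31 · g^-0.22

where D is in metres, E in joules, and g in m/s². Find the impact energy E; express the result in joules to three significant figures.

E ≈ 4.04 × 10^17 J

Rearranging: E = [D / (0.0086 · g^-0.22)]^(1/0.31).
D = 2220 m.
g^-0.22 = 1.62^-0.22 = 0.8993
D / (0.0086 × 0.8993) = 2220 / (7.734 × 10^-3) = 2.870 × 10^5
E = (2.870 × 10^5)^3.2258 = 4.037 × 10^17 J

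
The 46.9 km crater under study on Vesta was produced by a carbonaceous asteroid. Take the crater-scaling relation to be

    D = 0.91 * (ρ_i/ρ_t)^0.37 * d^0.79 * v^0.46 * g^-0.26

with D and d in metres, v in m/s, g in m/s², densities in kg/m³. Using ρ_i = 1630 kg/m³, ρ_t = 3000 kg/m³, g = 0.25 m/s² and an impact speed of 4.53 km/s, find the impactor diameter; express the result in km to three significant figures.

Rearranging for d: d = [D / (0.91 · (1630/3000)^0.37 · 4530^0.46 · 0.25^-0.26)]^(1/0.79).
D = 46900 m.
(1630/3000)^0.37 = 0.7979
4530^0.46 = 48.06
0.25^-0.26 = 1.434
Denominator = 0.91 × 0.7979 × 48.06 × 1.434 = 50.04
D / 50.04 = 46900 / 50.04 = 937.3
d = 937.3^(1/0.79) = 937.3^1.2658 = 5778 m

d ≈ 5.78 km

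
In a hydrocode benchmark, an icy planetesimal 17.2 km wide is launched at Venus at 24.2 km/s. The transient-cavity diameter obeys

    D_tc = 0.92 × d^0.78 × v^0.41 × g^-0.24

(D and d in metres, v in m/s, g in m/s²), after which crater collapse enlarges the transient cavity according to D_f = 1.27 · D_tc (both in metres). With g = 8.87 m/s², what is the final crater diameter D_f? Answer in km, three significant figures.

D_f ≈ 87.3 km

In SI: d = 17200 m, v = 24200 m/s.
d^0.78 = 17200^0.78 = 2012
v^0.41 = 24200^0.41 = 62.71
g^-0.24 = 8.87^-0.24 = 0.5922
D_tc = 0.92 × 2012 × 62.71 × 0.5922 = 68740 m
D_f = 1.27 × 68740 = 87300 m
     = 87.30 km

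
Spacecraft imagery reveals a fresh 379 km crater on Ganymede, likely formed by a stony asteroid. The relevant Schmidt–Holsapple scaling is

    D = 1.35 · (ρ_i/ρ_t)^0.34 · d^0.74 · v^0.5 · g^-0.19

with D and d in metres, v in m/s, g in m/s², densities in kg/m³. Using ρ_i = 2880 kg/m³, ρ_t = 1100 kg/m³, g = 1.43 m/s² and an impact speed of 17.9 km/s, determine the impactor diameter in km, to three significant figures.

d ≈ 21.7 km

Rearranging for d: d = [D / (1.35 · (2880/1100)^0.34 · 17900^0.5 · 1.43^-0.19)]^(1/0.74).
D = 379000 m.
(2880/1100)^0.34 = 1.387
17900^0.5 = 133.8
1.43^-0.19 = 0.9343
Denominator = 1.35 × 1.387 × 133.8 × 0.9343 = 234.1
D / 234.1 = 379000 / 234.1 = 1619
d = 1619^(1/0.74) = 1619^1.3514 = 21726 m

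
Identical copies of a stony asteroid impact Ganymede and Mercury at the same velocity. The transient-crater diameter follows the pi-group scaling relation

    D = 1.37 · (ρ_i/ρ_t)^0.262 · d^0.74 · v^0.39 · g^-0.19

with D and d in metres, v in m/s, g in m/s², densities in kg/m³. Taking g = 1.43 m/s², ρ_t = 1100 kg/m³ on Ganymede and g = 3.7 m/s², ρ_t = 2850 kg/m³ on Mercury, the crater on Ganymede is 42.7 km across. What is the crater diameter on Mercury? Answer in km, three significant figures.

The impactor-only factors (d, v, ρ_i) cancel in the ratio, leaving D_Mercury/D_Ganymede = (g_Mercury/g_Ganymede)^-0.19 · (ρ_t,Ganymede/ρ_t,Mercury)^0.262.
(3.7/1.43)^-0.19 = 2.587^-0.19 = 0.8348
(1100/2850)^0.262 = 0.3860^0.262 = 0.7793
Ratio = 0.8348 × 0.7793 = 0.6506
D_Mercury = 0.6506 × 42.7 km = 27.8 km

D ≈ 27.8 km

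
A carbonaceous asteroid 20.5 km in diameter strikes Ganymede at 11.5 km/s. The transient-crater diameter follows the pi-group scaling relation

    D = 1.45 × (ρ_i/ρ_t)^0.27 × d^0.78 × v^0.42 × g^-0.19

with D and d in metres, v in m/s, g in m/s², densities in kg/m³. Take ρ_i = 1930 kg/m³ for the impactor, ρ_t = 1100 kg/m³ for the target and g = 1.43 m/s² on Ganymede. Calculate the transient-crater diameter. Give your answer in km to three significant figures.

In SI units: d = 20500 m, v = 11500 m/s.
(ρ_i/ρ_t)^0.27 = (1930/1100)^0.27 = 1.164
d^0.78 = 20500^0.78 = 2308
v^0.42 = 11500^0.42 = 50.76
g^-0.19 = 1.43^-0.19 = 0.9343
D = 1.45 × 1.164 × 2308 × 50.76 × 0.9343 = 1.847 × 10^5 m
   = 184.7 km

D ≈ 185 km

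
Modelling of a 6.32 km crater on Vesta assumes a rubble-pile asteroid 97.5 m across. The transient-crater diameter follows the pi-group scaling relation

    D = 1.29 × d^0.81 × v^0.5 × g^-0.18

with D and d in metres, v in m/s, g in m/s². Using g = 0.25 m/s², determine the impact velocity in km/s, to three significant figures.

v ≈ 8.74 km/s

Rearranging for v: v = [D / (1.29 · 97.5^0.81 · 0.25^-0.18)]^(1/0.5).
D = 6320 m.
97.5^0.81 = 40.84
0.25^-0.18 = 1.283
Denominator = 1.29 × 40.84 × 1.283 = 67.59
D / 67.59 = 6320 / 67.59 = 93.50
v = 93.50^(1/0.5) = 93.50^2 = 8742 m/s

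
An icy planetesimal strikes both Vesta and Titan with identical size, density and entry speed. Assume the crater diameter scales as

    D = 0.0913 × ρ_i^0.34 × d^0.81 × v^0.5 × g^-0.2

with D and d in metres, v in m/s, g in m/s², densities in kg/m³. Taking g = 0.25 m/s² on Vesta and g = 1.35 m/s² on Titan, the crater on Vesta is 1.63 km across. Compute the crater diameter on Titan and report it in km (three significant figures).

All impactor-dependent factors cancel in the ratio, leaving D_Titan/D_Vesta = (g_Titan/g_Vesta)^-0.2.
(1.35/0.25)^-0.2 = 5.400^-0.2 = 0.7137
D_Titan = 0.7137 × 1.63 km = 1.16 km

D ≈ 1.16 km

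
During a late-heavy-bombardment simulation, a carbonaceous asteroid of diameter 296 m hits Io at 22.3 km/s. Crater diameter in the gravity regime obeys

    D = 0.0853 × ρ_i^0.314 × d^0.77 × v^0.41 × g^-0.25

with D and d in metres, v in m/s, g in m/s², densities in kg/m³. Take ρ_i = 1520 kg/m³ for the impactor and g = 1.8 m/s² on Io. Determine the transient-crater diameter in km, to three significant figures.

In SI units: v = 22300 m/s.
ρ_i^0.314 = 1520^0.314 = 9.979
d^0.77 = 296^0.77 = 79.96
v^0.41 = 22300^0.41 = 60.65
g^-0.25 = 1.8^-0.25 = 0.8633
D = 0.0853 × 9.979 × 79.96 × 60.65 × 0.8633 = 3564 m
   = 3.564 km

D ≈ 3.56 km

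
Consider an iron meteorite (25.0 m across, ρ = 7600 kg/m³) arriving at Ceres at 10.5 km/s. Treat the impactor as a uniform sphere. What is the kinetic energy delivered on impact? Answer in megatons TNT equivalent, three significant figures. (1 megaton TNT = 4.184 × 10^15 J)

v = 10500 m/s.
Mass m = (π/6) ρ d³ = (π/6) × 7600 × (25)³ = 6.218 × 10^7 kg
E = ½ m v² = 0.5 × 6.218 × 10^7 × (10500)² = 3.428 × 10^15 J
   = 3.428 × 10^15 / 4.184×10^15 = 0.8193 Mt

E ≈ 0.819 Mt TNT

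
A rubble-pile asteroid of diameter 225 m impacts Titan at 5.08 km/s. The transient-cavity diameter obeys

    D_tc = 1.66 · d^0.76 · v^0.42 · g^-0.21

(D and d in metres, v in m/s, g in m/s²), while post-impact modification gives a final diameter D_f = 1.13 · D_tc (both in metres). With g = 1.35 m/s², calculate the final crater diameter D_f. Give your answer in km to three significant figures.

v = 5080 m/s.
d^0.76 = 225^0.76 = 61.33
v^0.42 = 5080^0.42 = 36.01
g^-0.21 = 1.35^-0.21 = 0.9389
D_tc = 1.66 × 61.33 × 36.01 × 0.9389 = 3442 m
D_f = 1.13 × 3442 = 3889 m
     = 3.889 km

D_f ≈ 3.89 km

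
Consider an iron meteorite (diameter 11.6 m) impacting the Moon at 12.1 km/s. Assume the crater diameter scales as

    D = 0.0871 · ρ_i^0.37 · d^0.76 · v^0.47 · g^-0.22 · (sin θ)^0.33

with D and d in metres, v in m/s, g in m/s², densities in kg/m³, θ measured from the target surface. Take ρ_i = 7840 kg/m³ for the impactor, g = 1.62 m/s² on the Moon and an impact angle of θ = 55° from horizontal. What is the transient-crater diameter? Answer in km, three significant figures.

In SI units: v = 12100 m/s.
ρ_i^0.37 = 7840^0.37 = 27.60
d^0.76 = 11.6^0.76 = 6.442
v^0.47 = 12100^0.47 = 82.97
g^-0.22 = 1.62^-0.22 = 0.8993
(sin 55°)^0.33 = 0.8192^0.33 = 0.9363
D = 0.0871 × 27.60 × 6.442 × 82.97 × 0.8993 × 0.9363 = 1082 m
   = 1.082 km

D ≈ 1.08 km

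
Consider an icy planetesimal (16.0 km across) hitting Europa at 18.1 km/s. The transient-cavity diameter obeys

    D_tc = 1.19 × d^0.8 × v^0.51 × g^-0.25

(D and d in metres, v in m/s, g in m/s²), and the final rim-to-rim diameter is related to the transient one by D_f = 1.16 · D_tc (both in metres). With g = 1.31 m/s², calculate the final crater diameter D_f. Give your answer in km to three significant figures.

D_f ≈ 442 km

In SI: d = 16000 m, v = 18100 m/s.
d^0.8 = 16000^0.8 = 2308
v^0.51 = 18100^0.51 = 148.4
g^-0.25 = 1.31^-0.25 = 0.9347
D_tc = 1.19 × 2308 × 148.4 × 0.9347 = 3.810 × 10^5 m
D_f = 1.16 × 3.810 × 10^5 = 4.420 × 10^5 m
     = 442.0 km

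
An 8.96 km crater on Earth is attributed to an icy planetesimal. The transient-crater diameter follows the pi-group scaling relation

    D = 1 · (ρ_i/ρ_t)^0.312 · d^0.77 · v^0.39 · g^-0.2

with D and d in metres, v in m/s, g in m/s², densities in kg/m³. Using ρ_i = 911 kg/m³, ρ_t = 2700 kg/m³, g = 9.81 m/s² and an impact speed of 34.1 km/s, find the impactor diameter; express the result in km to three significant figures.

Rearranging for d: d = [D / (1 · (911/2700)^0.312 · 34100^0.39 · 9.81^-0.2)]^(1/0.77).
D = 8960 m.
(911/2700)^0.312 = 0.7125
34100^0.39 = 58.58
9.81^-0.2 = 0.6334
Denominator = 1 × 0.7125 × 58.58 × 0.6334 = 26.44
D / 26.44 = 8960 / 26.44 = 338.9
d = 338.9^(1/0.77) = 338.9^1.2987 = 1931 m

d ≈ 1.93 km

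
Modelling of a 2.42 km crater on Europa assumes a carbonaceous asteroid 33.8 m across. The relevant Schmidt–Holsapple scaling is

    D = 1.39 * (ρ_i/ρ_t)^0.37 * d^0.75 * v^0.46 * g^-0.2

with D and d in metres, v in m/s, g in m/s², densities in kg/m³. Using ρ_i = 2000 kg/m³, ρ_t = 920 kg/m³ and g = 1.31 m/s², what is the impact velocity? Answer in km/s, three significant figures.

v ≈ 21.5 km/s

Rearranging for v: v = [D / (1.39 · (2000/920)^0.37 · 33.8^0.75 · 1.31^-0.2)]^(1/0.46).
D = 2420 m.
(2000/920)^0.37 = 1.333
33.8^0.75 = 14.02
1.31^-0.2 = 0.9474
Denominator = 1.39 × 1.333 × 14.02 × 0.9474 = 24.61
D / 24.61 = 2420 / 24.61 = 98.33
v = 98.33^(1/0.46) = 98.33^2.1739 = 21473 m/s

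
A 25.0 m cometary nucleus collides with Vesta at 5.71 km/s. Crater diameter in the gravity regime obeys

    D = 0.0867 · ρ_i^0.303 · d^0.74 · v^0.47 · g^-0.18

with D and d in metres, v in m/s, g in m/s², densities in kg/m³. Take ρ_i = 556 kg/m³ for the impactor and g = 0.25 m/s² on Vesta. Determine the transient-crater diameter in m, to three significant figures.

D ≈ 477 m

In SI units: v = 5710 m/s.
ρ_i^0.303 = 556^0.303 = 6.788
d^0.74 = 25^0.74 = 10.83
v^0.47 = 5710^0.47 = 58.29
g^-0.18 = 0.25^-0.18 = 1.283
D = 0.0867 × 6.788 × 10.83 × 58.29 × 1.283 = 476.7 m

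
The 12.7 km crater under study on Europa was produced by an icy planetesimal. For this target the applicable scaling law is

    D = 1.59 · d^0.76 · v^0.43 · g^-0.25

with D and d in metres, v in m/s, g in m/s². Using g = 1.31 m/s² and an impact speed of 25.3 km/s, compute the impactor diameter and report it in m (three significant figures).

d ≈ 481 m

Rearranging for d: d = [D / (1.59 · 25300^0.43 · 1.31^-0.25)]^(1/0.76).
D = 12700 m.
25300^0.43 = 78.22
1.31^-0.25 = 0.9347
Denominator = 1.59 × 78.22 × 0.9347 = 116.2
D / 116.2 = 12700 / 116.2 = 109.3
d = 109.3^(1/0.76) = 109.3^1.3158 = 481.3 m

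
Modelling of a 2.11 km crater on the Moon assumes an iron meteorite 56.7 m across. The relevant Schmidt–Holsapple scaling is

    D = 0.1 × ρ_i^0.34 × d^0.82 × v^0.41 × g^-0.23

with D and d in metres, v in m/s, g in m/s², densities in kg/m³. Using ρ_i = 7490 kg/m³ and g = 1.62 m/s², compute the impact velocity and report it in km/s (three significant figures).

v ≈ 8.80 km/s

Rearranging for v: v = [D / (0.1 · 7490^0.34 · 56.7^0.82 · 1.62^-0.23)]^(1/0.41).
D = 2110 m.
7490^0.34 = 20.76
56.7^0.82 = 27.41
1.62^-0.23 = 0.8950
Denominator = 0.1 × 20.76 × 27.41 × 0.8950 = 50.93
D / 50.93 = 2110 / 50.93 = 41.43
v = 41.43^(1/0.41) = 41.43^2.439 = 8803 m/s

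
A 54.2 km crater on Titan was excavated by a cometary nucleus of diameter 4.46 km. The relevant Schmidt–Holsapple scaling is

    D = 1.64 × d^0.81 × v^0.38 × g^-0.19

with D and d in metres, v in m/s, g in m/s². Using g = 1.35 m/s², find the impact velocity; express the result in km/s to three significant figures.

Rearranging for v: v = [D / (1.64 · 4460^0.81 · 1.35^-0.19)]^(1/0.38).
D = 54200 m.
4460^0.81 = 903.6
1.35^-0.19 = 0.9446
Denominator = 1.64 × 903.6 × 0.9446 = 1400
D / 1400 = 54200 / 1400 = 38.71
v = 38.71^(1/0.38) = 38.71^2.6316 = 15084 m/s

v ≈ 15.1 km/s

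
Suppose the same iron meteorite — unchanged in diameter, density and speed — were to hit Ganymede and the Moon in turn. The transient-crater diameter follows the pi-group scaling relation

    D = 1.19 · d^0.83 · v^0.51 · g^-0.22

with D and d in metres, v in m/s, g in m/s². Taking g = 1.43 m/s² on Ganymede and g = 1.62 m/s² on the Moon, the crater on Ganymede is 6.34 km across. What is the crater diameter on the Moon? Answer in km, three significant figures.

All impactor-dependent factors cancel in the ratio, leaving D_Moon/D_Ganymede = (g_Moon/g_Ganymede)^-0.22.
(1.62/1.43)^-0.22 = 1.133^-0.22 = 0.9729
D_Moon = 0.9729 × 6.34 km = 6.17 km

D ≈ 6.17 km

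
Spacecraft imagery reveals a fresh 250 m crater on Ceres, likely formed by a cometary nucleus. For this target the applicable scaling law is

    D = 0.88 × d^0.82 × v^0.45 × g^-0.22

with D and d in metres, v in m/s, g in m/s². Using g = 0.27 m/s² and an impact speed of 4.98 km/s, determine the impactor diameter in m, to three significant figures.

Rearranging for d: d = [D / (0.88 · 4980^0.45 · 0.27^-0.22)]^(1/0.82).
4980^0.45 = 46.11
0.27^-0.22 = 1.334
Denominator = 0.88 × 46.11 × 1.334 = 54.13
D / 54.13 = 250 / 54.13 = 4.619
d = 4.619^(1/0.82) = 4.619^1.2195 = 6.463 m

d ≈ 6.46 m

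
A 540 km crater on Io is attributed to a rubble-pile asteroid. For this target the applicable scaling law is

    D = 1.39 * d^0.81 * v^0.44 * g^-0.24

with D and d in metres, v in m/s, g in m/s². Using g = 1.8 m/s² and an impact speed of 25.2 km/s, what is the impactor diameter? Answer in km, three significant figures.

d ≈ 38.5 km

Rearranging for d: d = [D / (1.39 · 25200^0.44 · 1.8^-0.24)]^(1/0.81).
D = 540000 m.
25200^0.44 = 86.42
1.8^-0.24 = 0.8684
Denominator = 1.39 × 86.42 × 0.8684 = 104.3
D / 104.3 = 540000 / 104.3 = 5177
d = 5177^(1/0.81) = 5177^1.2346 = 38495 m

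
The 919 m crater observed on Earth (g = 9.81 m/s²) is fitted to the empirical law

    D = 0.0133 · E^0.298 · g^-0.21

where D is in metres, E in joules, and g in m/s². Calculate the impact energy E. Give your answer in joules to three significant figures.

Rearranging: E = [D / (0.0133 · g^-0.21)]^(1/0.298).
g^-0.21 = 9.81^-0.21 = 0.6191
D / (0.0133 × 0.6191) = 919 / (8.234 × 10^-3) = 1.116 × 10^5
E = (1.116 × 10^5)^3.3557 = 8.679 × 10^16 J

E ≈ 8.68 × 10^16 J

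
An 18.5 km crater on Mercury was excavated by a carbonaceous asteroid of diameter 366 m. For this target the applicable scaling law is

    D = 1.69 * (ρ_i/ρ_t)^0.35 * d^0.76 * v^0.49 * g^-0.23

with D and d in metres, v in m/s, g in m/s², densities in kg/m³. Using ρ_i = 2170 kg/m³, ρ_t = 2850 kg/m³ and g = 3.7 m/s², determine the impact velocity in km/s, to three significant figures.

Rearranging for v: v = [D / (1.69 · (2170/2850)^0.35 · 366^0.76 · 3.7^-0.23)]^(1/0.49).
D = 18500 m.
(2170/2850)^0.35 = 0.9090
366^0.76 = 88.77
3.7^-0.23 = 0.7401
Denominator = 1.69 × 0.9090 × 88.77 × 0.7401 = 100.9
D / 100.9 = 18500 / 100.9 = 183.3
v = 183.3^(1/0.49) = 183.3^2.0408 = 41559 m/s

v ≈ 41.6 km/s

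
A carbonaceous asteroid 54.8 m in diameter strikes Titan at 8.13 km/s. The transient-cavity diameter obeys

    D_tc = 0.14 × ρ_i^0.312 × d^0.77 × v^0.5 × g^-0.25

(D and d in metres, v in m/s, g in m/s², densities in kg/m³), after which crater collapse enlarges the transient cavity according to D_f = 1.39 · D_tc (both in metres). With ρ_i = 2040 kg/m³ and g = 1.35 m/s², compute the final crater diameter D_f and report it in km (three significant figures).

D_f ≈ 3.83 km

v = 8130 m/s.
ρ_i^0.312 = 2040^0.312 = 10.78
d^0.77 = 54.8^0.77 = 21.82
v^0.5 = 8130^0.5 = 90.17
g^-0.25 = 1.35^-0.25 = 0.9277
D_tc = 0.14 × 10.78 × 21.82 × 90.17 × 0.9277 = 2755 m
D_f = 1.39 × 2755 = 3829 m
     = 3.829 km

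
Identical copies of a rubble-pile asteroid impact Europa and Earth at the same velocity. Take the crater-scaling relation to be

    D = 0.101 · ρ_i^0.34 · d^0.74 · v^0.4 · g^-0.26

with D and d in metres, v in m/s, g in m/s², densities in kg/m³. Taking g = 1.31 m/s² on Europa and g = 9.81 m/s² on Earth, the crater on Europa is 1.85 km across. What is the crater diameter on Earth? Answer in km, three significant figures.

All impactor-dependent factors cancel in the ratio, leaving D_Earth/D_Europa = (g_Earth/g_Europa)^-0.26.
(9.81/1.31)^-0.26 = 7.489^-0.26 = 0.5924
D_Earth = 0.5924 × 1.85 km = 1.10 km

D ≈ 1.10 km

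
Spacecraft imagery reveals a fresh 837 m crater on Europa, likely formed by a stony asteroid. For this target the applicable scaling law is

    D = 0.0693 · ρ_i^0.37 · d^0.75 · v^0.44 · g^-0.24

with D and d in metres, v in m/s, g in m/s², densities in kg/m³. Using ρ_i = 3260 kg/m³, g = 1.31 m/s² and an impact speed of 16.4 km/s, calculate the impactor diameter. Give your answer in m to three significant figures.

d ≈ 18.8 m

Rearranging for d: d = [D / (0.0693 · 3260^0.37 · 16400^0.44 · 1.31^-0.24)]^(1/0.75).
3260^0.37 = 19.95
16400^0.44 = 71.54
1.31^-0.24 = 0.9372
Denominator = 0.0693 × 19.95 × 71.54 × 0.9372 = 92.70
D / 92.70 = 837 / 92.70 = 9.029
d = 9.029^(1/0.75) = 9.029^1.3333 = 18.80 m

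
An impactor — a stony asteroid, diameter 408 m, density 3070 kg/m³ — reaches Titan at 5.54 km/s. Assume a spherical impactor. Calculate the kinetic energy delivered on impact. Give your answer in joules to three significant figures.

E ≈ 1.68 × 10^18 J

v = 5540 m/s.
Mass m = (π/6) ρ d³ = (π/6) × 3070 × (408)³ = 1.092 × 10^11 kg
E = ½ m v² = 0.5 × 1.092 × 10^11 × (5540)² = 1.676 × 10^18 J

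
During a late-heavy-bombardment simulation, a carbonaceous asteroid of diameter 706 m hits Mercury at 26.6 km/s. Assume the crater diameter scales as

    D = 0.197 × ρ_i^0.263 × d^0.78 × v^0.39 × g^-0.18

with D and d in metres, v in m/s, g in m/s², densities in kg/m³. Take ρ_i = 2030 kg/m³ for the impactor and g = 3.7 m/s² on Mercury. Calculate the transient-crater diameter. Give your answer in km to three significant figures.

In SI units: v = 26600 m/s.
ρ_i^0.263 = 2030^0.263 = 7.411
d^0.78 = 706^0.78 = 166.8
v^0.39 = 26600^0.39 = 53.17
g^-0.18 = 3.7^-0.18 = 0.7902
D = 0.197 × 7.411 × 166.8 × 53.17 × 0.7902 = 10232 m
   = 10.23 km

D ≈ 10.2 km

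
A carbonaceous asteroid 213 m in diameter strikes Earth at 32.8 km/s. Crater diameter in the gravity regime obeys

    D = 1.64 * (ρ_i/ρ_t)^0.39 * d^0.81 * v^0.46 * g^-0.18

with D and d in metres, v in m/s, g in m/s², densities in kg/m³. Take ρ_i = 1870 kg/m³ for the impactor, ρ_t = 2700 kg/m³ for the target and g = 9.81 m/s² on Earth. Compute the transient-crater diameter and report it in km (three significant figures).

In SI units: v = 32800 m/s.
(ρ_i/ρ_t)^0.39 = (1870/2700)^0.39 = 0.8665
d^0.81 = 213^0.81 = 76.91
v^0.46 = 32800^0.46 = 119.5
g^-0.18 = 9.81^-0.18 = 0.6630
D = 1.64 × 0.8665 × 76.91 × 119.5 × 0.6630 = 8659 m
   = 8.659 km

D ≈ 8.66 km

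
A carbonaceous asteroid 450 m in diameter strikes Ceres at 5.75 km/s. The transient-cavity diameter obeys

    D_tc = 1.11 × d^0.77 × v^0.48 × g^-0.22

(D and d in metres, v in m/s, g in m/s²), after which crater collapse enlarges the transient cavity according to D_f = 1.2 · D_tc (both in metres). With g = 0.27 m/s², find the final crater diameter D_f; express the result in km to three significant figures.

v = 5750 m/s.
d^0.77 = 450^0.77 = 110.4
v^0.48 = 5750^0.48 = 63.77
g^-0.22 = 0.27^-0.22 = 1.334
D_tc = 1.11 × 110.4 × 63.77 × 1.334 = 10420 m
D_f = 1.2 × 10420 = 12504 m
     = 12.50 km

D_f ≈ 12.5 km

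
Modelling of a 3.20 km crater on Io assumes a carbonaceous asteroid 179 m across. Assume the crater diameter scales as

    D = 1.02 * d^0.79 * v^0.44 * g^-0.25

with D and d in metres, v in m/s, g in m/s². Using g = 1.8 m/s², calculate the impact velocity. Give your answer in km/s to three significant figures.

Rearranging for v: v = [D / (1.02 · 179^0.79 · 1.8^-0.25)]^(1/0.44).
D = 3200 m.
179^0.79 = 60.22
1.8^-0.25 = 0.8633
Denominator = 1.02 × 60.22 × 0.8633 = 53.03
D / 53.03 = 3200 / 53.03 = 60.34
v = 60.34^(1/0.44) = 60.34^2.2727 = 11137 m/s

v ≈ 11.1 km/s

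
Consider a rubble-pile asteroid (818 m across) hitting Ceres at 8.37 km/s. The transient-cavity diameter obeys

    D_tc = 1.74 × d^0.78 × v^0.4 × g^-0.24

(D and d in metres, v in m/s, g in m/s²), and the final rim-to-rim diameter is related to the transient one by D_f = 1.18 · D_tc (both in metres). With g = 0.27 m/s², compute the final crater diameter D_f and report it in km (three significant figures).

v = 8370 m/s.
d^0.78 = 818^0.78 = 187.0
v^0.4 = 8370^0.4 = 37.08
g^-0.24 = 0.27^-0.24 = 1.369
D_tc = 1.74 × 187.0 × 37.08 × 1.369 = 16520 m
D_f = 1.18 × 16520 = 19494 m
     = 19.49 km

D_f ≈ 19.5 km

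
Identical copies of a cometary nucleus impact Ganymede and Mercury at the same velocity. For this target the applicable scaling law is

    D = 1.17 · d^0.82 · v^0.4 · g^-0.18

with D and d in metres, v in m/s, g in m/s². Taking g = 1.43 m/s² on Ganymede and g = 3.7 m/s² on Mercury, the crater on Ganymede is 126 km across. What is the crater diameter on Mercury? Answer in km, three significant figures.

All impactor-dependent factors cancel in the ratio, leaving D_Mercury/D_Ganymede = (g_Mercury/g_Ganymede)^-0.18.
(3.7/1.43)^-0.18 = 2.587^-0.18 = 0.8427
D_Mercury = 0.8427 × 126 km = 106 km

D ≈ 106 km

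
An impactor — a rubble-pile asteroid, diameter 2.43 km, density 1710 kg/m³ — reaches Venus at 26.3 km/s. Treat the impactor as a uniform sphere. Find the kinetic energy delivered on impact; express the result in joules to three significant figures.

d = 2430 m; v = 26300 m/s.
Mass m = (π/6) ρ d³ = (π/6) × 1710 × (2430)³ = 1.285 × 10^13 kg
E = ½ m v² = 0.5 × 1.285 × 10^13 × (26300)² = 4.444 × 10^21 J

E ≈ 4.44 × 10^21 J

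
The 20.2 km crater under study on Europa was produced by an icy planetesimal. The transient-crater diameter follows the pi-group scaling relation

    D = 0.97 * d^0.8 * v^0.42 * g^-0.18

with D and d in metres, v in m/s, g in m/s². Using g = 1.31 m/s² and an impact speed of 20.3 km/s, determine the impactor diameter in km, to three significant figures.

d ≈ 1.46 km

Rearranging for d: d = [D / (0.97 · 20300^0.42 · 1.31^-0.18)]^(1/0.8).
D = 20200 m.
20300^0.42 = 64.44
1.31^-0.18 = 0.9526
Denominator = 0.97 × 64.44 × 0.9526 = 59.54
D / 59.54 = 20200 / 59.54 = 339.3
d = 339.3^(1/0.8) = 339.3^1.25 = 1456 m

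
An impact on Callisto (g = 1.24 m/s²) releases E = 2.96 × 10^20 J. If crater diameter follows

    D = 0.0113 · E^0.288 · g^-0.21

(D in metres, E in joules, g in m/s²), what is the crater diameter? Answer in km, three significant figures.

D ≈ 8.50 km

E^0.288 = (2.96 × 10^20)^0.288 = 7.866 × 10^5
g^-0.21 = 1.24^-0.21 = 0.9558
D = 0.0113 × 7.866 × 10^5 × 0.9558 = 8496 m
   = 8.496 km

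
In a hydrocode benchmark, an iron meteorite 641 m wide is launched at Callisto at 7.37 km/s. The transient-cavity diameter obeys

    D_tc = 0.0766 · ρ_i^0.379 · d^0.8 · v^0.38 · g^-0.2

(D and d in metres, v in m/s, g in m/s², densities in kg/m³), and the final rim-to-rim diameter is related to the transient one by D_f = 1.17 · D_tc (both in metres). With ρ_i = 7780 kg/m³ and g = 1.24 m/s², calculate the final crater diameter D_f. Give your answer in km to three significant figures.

v = 7370 m/s.
ρ_i^0.379 = 7780^0.379 = 29.83
d^0.8 = 641^0.8 = 176.0
v^0.38 = 7370^0.38 = 29.49
g^-0.2 = 1.24^-0.2 = 0.9579
D_tc = 0.0766 × 29.83 × 176.0 × 29.49 × 0.9579 = 11360 m
D_f = 1.17 × 11360 = 13291 m
     = 13.29 km

D_f ≈ 13.3 km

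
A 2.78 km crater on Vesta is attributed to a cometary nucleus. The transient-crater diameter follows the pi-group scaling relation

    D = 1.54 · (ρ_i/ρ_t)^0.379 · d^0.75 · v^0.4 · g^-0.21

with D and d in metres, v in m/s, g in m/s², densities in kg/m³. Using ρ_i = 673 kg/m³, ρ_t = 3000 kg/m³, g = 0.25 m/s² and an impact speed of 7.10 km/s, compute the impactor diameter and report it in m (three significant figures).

Rearranging for d: d = [D / (1.54 · (673/3000)^0.379 · 7100^0.4 · 0.25^-0.21)]^(1/0.75).
D = 2780 m.
(673/3000)^0.379 = 0.5675
7100^0.4 = 34.71
0.25^-0.21 = 1.338
Denominator = 1.54 × 0.5675 × 34.71 × 1.338 = 40.59
D / 40.59 = 2780 / 40.59 = 68.49
d = 68.49^(1/0.75) = 68.49^1.3333 = 280.2 m

d ≈ 280 m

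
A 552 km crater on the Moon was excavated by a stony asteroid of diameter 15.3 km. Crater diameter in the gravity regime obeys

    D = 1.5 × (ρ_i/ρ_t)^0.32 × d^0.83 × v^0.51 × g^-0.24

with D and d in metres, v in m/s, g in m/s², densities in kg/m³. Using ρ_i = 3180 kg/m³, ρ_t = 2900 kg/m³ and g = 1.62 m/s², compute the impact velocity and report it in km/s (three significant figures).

v ≈ 15.0 km/s

Rearranging for v: v = [D / (1.5 · (3180/2900)^0.32 · 15300^0.83 · 1.62^-0.24)]^(1/0.51).
D = 552000 m.
(3180/2900)^0.32 = 1.030
15300^0.83 = 2974
1.62^-0.24 = 0.8907
Denominator = 1.5 × 1.030 × 2974 × 0.8907 = 4093
D / 4093 = 552000 / 4093 = 134.9
v = 134.9^(1/0.51) = 134.9^1.9608 = 15015 m/s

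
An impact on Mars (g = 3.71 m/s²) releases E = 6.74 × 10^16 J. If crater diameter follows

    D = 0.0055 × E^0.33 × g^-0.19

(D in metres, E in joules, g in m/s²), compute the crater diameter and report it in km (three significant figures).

E^0.33 = (6.74 × 10^16)^0.33 = 3.576 × 10^5
g^-0.19 = 3.71^-0.19 = 0.7795
D = 0.0055 × 3.576 × 10^5 × 0.7795 = 1533 m
   = 1.533 km

D ≈ 1.53 km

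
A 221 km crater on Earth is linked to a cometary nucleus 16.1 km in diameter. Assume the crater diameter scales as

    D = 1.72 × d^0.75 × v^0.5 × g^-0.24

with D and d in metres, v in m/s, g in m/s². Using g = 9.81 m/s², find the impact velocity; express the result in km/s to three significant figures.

v ≈ 24.2 km/s

Rearranging for v: v = [D / (1.72 · 16100^0.75 · 9.81^-0.24)]^(1/0.5).
D = 221000 m.
16100^0.75 = 1429
9.81^-0.24 = 0.5781
Denominator = 1.72 × 1429 × 0.5781 = 1421
D / 1421 = 221000 / 1421 = 155.5
v = 155.5^(1/0.5) = 155.5^2 = 24180 m/s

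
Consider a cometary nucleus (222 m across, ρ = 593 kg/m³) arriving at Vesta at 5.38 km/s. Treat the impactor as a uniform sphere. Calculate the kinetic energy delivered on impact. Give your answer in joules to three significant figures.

E ≈ 4.92 × 10^16 J

v = 5380 m/s.
Mass m = (π/6) ρ d³ = (π/6) × 593 × (222)³ = 3.397 × 10^9 kg
E = ½ m v² = 0.5 × 3.397 × 10^9 × (5380)² = 4.916 × 10^16 J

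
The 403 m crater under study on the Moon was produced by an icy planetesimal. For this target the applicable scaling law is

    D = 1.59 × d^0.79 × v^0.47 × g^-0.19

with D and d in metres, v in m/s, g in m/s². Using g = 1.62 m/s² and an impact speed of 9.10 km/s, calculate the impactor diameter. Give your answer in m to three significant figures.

Rearranging for d: d = [D / (1.59 · 9100^0.47 · 1.62^-0.19)]^(1/0.79).
9100^0.47 = 72.57
1.62^-0.19 = 0.9124
Denominator = 1.59 × 72.57 × 0.9124 = 105.3
D / 105.3 = 403 / 105.3 = 3.827
d = 3.827^(1/0.79) = 3.827^1.2658 = 5.467 m

d ≈ 5.47 m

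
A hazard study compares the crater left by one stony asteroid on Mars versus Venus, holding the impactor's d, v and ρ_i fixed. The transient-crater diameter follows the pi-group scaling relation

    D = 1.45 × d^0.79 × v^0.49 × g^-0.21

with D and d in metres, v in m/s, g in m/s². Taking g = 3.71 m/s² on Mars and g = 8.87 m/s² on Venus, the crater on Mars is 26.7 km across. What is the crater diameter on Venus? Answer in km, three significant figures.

D ≈ 22.2 km

All impactor-dependent factors cancel in the ratio, leaving D_Venus/D_Mars = (g_Venus/g_Mars)^-0.21.
(8.87/3.71)^-0.21 = 2.391^-0.21 = 0.8327
D_Venus = 0.8327 × 26.7 km = 22.2 km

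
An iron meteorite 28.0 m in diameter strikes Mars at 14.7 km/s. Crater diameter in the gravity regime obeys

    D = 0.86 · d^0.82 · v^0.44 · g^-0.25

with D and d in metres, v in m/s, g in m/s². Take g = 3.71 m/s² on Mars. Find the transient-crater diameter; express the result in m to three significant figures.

D ≈ 649 m

In SI units: v = 14700 m/s.
d^0.82 = 28^0.82 = 15.37
v^0.44 = 14700^0.44 = 68.17
g^-0.25 = 3.71^-0.25 = 0.7205
D = 0.86 × 15.37 × 68.17 × 0.7205 = 649.2 m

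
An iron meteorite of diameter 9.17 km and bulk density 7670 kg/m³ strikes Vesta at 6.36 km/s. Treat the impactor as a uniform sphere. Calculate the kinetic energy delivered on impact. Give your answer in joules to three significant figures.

d = 9170 m; v = 6360 m/s.
Mass m = (π/6) ρ d³ = (π/6) × 7670 × (9170)³ = 3.097 × 10^15 kg
E = ½ m v² = 0.5 × 3.097 × 10^15 × (6360)² = 6.264 × 10^22 J

E ≈ 6.26 × 10^22 J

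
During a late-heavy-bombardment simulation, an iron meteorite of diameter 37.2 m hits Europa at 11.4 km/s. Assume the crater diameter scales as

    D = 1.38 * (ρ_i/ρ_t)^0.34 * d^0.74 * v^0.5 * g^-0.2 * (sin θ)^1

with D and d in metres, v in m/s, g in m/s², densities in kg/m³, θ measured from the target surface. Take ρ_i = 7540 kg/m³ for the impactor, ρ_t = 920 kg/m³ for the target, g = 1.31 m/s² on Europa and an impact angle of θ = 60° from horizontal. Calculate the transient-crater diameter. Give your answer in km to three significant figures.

In SI units: v = 11400 m/s.
(ρ_i/ρ_t)^0.34 = (7540/920)^0.34 = 2.045
d^0.74 = 37.2^0.74 = 14.53
v^0.5 = 11400^0.5 = 106.8
g^-0.2 = 1.31^-0.2 = 0.9474
(sin 60°)^1 = 0.8660^1 = 0.8660
D = 1.38 × 2.045 × 14.53 × 106.8 × 0.9474 × 0.8660 = 3593 m
   = 3.593 km

D ≈ 3.59 km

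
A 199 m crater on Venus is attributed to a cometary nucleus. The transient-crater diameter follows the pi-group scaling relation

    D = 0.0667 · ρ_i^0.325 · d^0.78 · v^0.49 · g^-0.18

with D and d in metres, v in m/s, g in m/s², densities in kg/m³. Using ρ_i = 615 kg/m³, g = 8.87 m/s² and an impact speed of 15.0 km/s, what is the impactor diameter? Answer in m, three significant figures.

Rearranging for d: d = [D / (0.0667 · 615^0.325 · 15000^0.49 · 8.87^-0.18)]^(1/0.78).
615^0.325 = 8.061
15000^0.49 = 111.2
8.87^-0.18 = 0.6751
Denominator = 0.0667 × 8.061 × 111.2 × 0.6751 = 40.36
D / 40.36 = 199 / 40.36 = 4.931
d = 4.931^(1/0.78) = 4.931^1.2821 = 7.734 m

d ≈ 7.73 m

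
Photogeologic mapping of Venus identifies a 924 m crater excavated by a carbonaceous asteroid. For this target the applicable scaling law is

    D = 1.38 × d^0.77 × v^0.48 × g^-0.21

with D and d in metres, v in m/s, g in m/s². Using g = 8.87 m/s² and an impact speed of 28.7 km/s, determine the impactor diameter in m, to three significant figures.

d ≈ 14.1 m

Rearranging for d: d = [D / (1.38 · 28700^0.48 · 8.87^-0.21)]^(1/0.77).
28700^0.48 = 138.0
8.87^-0.21 = 0.6323
Denominator = 1.38 × 138.0 × 0.6323 = 120.4
D / 120.4 = 924 / 120.4 = 7.674
d = 7.674^(1/0.77) = 7.674^1.2987 = 14.11 m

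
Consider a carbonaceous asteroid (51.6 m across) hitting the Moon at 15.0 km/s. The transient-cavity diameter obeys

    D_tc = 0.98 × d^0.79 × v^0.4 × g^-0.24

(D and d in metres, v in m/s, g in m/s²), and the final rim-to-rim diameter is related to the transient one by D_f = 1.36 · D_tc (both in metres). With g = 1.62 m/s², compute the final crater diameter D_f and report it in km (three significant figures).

v = 15000 m/s.
d^0.79 = 51.6^0.79 = 22.54
v^0.4 = 15000^0.4 = 46.82
g^-0.24 = 1.62^-0.24 = 0.8907
D_tc = 0.98 × 22.54 × 46.82 × 0.8907 = 921.2 m
D_f = 1.36 × 921.2 = 1253 m
     = 1.253 km

D_f ≈ 1.25 km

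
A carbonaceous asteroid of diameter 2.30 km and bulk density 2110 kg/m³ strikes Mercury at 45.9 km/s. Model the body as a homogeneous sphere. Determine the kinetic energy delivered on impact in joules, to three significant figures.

d = 2300 m; v = 45900 m/s.
Mass m = (π/6) ρ d³ = (π/6) × 2110 × (2300)³ = 1.344 × 10^13 kg
E = ½ m v² = 0.5 × 1.344 × 10^13 × (45900)² = 1.416 × 10^22 J

E ≈ 1.42 × 10^22 J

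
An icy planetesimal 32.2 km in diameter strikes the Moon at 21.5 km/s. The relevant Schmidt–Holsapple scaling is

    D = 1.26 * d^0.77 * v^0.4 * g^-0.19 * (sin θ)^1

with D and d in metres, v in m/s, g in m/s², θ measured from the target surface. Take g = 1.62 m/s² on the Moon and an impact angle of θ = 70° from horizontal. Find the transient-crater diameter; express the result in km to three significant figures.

D ≈ 173 km

In SI units: d = 32200 m, v = 21500 m/s.
d^0.77 = 32200^0.77 = 2958
v^0.4 = 21500^0.4 = 54.07
g^-0.19 = 1.62^-0.19 = 0.9124
(sin 70°)^1 = 0.9397^1 = 0.9397
D = 1.26 × 2958 × 54.07 × 0.9124 × 0.9397 = 1.728 × 10^5 m
   = 172.8 km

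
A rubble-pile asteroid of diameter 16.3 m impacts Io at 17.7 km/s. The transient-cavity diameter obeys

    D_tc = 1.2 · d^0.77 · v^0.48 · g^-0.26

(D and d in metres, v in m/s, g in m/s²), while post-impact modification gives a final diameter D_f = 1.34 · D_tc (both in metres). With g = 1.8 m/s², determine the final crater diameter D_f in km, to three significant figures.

v = 17700 m/s.
d^0.77 = 16.3^0.77 = 8.578
v^0.48 = 17700^0.48 = 109.4
g^-0.26 = 1.8^-0.26 = 0.8583
D_tc = 1.2 × 8.578 × 109.4 × 0.8583 = 966.5 m
D_f = 1.34 × 966.5 = 1295 m
     = 1.295 km

D_f ≈ 1.30 km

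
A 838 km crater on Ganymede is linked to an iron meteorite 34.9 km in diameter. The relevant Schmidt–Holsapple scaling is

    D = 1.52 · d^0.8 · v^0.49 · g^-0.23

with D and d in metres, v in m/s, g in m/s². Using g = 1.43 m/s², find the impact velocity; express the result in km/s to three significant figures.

v ≈ 23.6 km/s

Rearranging for v: v = [D / (1.52 · 34900^0.8 · 1.43^-0.23)]^(1/0.49).
D = 838000 m.
34900^0.8 = 4308
1.43^-0.23 = 0.9210
Denominator = 1.52 × 4308 × 0.9210 = 6031
D / 6031 = 838000 / 6031 = 138.9
v = 138.9^(1/0.49) = 138.9^2.0408 = 23595 m/s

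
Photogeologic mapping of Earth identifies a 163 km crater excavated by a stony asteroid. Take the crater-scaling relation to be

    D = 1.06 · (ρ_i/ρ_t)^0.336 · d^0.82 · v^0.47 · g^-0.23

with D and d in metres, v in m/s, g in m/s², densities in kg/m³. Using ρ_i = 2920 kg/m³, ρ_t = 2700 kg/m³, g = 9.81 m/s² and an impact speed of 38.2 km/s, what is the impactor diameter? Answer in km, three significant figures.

Rearranging for d: d = [D / (1.06 · (2920/2700)^0.336 · 38200^0.47 · 9.81^-0.23)]^(1/0.82).
D = 163000 m.
(2920/2700)^0.336 = 1.027
38200^0.47 = 142.4
9.81^-0.23 = 0.5914
Denominator = 1.06 × 1.027 × 142.4 × 0.5914 = 91.68
D / 91.68 = 163000 / 91.68 = 1778
d = 1778^(1/0.82) = 1778^1.2195 = 9189 m

d ≈ 9.19 km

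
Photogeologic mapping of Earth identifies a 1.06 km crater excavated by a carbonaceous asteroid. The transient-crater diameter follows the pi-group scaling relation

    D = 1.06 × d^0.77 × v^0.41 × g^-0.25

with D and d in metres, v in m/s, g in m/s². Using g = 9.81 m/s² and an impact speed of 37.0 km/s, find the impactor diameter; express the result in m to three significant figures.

Rearranging for d: d = [D / (1.06 · 37000^0.41 · 9.81^-0.25)]^(1/0.77).
D = 1060 m.
37000^0.41 = 74.64
9.81^-0.25 = 0.5650
Denominator = 1.06 × 74.64 × 0.5650 = 44.70
D / 44.70 = 1060 / 44.70 = 23.71
d = 23.71^(1/0.77) = 23.71^1.2987 = 61.04 m

d ≈ 61.0 m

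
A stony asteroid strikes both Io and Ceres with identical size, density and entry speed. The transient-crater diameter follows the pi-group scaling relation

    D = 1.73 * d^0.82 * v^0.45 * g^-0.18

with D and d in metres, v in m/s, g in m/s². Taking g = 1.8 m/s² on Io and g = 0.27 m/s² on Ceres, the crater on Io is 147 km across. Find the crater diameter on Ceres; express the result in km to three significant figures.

All impactor-dependent factors cancel in the ratio, leaving D_Ceres/D_Io = (g_Ceres/g_Io)^-0.18.
(0.27/1.8)^-0.18 = 0.1500^-0.18 = 1.407
D_Ceres = 1.407 × 147 km = 207 km

D ≈ 207 km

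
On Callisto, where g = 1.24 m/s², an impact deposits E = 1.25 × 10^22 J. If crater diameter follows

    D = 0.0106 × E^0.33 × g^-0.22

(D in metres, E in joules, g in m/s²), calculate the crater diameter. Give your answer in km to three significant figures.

E^0.33 = (1.25 × 10^22)^0.33 = 1.959 × 10^7
g^-0.22 = 1.24^-0.22 = 0.9538
D = 0.0106 × 1.959 × 10^7 × 0.9538 = 1.981 × 10^5 m
   = 198.1 km

D ≈ 198 km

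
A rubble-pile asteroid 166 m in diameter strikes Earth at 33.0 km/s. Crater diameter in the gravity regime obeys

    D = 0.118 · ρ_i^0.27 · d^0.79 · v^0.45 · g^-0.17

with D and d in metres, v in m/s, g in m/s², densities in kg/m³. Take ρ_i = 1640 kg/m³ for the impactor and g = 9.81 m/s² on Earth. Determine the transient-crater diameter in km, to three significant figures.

In SI units: v = 33000 m/s.
ρ_i^0.27 = 1640^0.27 = 7.379
d^0.79 = 166^0.79 = 56.74
v^0.45 = 33000^0.45 = 108.0
g^-0.17 = 9.81^-0.17 = 0.6783
D = 0.118 × 7.379 × 56.74 × 108.0 × 0.6783 = 3619 m
   = 3.619 km

D ≈ 3.62 km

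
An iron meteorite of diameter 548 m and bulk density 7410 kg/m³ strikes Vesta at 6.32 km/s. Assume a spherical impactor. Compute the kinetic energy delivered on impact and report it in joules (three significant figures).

v = 6320 m/s.
Mass m = (π/6) ρ d³ = (π/6) × 7410 × (548)³ = 6.385 × 10^11 kg
E = ½ m v² = 0.5 × 6.385 × 10^11 × (6320)² = 1.275 × 10^19 J

E ≈ 1.28 × 10^19 J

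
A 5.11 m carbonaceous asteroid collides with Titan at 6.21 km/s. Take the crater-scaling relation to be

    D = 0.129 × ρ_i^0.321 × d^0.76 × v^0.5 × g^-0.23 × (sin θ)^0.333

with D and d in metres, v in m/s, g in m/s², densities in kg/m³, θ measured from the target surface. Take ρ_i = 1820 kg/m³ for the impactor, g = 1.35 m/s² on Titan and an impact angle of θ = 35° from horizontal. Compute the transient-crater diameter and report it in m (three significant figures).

D ≈ 303 m

In SI units: v = 6210 m/s.
ρ_i^0.321 = 1820^0.321 = 11.13
d^0.76 = 5.11^0.76 = 3.455
v^0.5 = 6210^0.5 = 78.80
g^-0.23 = 1.35^-0.23 = 0.9333
(sin 35°)^0.333 = 0.5736^0.333 = 0.8310
D = 0.129 × 11.13 × 3.455 × 78.80 × 0.9333 × 0.8310 = 303.2 m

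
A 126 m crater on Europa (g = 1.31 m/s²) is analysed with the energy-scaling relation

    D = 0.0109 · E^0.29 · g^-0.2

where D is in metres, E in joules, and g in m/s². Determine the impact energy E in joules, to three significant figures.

Rearranging: E = [D / (0.0109 · g^-0.2)]^(1/0.29).
g^-0.2 = 1.31^-0.2 = 0.9474
D / (0.0109 × 0.9474) = 126 / (0.01033) = 1.220 × 10^4
E = (1.220 × 10^4)^3.4483 = 1.233 × 10^14 J

E ≈ 1.23 × 10^14 J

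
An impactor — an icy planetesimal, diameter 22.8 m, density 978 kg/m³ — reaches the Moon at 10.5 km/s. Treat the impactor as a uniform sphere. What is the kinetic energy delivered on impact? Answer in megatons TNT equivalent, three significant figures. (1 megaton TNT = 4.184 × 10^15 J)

E ≈ 0.0800 Mt TNT

v = 10500 m/s.
Mass m = (π/6) ρ d³ = (π/6) × 978 × (22.8)³ = 6.069 × 10^6 kg
E = ½ m v² = 0.5 × 6.069 × 10^6 × (10500)² = 3.346 × 10^14 J
   = 3.346 × 10^14 / 4.184×10^15 = 0.07997 Mt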